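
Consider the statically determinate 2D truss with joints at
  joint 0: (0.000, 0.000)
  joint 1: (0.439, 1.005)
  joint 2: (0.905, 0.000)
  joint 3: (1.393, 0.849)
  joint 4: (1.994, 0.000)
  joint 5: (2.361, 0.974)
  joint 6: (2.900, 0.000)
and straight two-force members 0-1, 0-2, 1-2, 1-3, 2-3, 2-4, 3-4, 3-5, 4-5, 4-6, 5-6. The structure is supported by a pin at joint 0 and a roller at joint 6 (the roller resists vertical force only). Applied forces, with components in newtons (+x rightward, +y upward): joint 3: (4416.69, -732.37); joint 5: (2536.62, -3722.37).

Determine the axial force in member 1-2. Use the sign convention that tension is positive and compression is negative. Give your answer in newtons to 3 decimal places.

N=7 nodes, M=11 members, R=3 reactions → 2N=14, M+R=14
member 0 (0-1): L=1.0967, (cx,cy)=(0.4003,0.9164)
member 1 (0-2): L=0.9050, (cx,cy)=(1.0000,0.0000)
member 2 (1-2): L=1.1078, (cx,cy)=(0.4207,-0.9072)
member 3 (1-3): L=0.9667, (cx,cy)=(0.9869,-0.1614)
member 4 (2-3): L=0.9793, (cx,cy)=(0.4983,0.8670)
member 5 (2-4): L=1.0890, (cx,cy)=(1.0000,0.0000)
member 6 (3-4): L=1.0402, (cx,cy)=(0.5778,-0.8162)
member 7 (3-5): L=0.9760, (cx,cy)=(0.9918,0.1281)
member 8 (4-5): L=1.0408, (cx,cy)=(0.3526,0.9358)
member 9 (4-6): L=0.9060, (cx,cy)=(1.0000,0.0000)
member 10 (5-6): L=1.1132, (cx,cy)=(0.4842,-0.8750)
solve A·x = −loads:
  F[0-1] = +1170.4125 N (tension)
  F[0-2] = +6484.8025 N (tension)
  F[1-2] = -1370.6108 N (compression)
  F[1-3] = +1058.9492 N (tension)
  F[2-3] = +1434.2177 N (tension)
  F[2-4] = +5193.5174 N (tension)
  F[3-4] = -2411.3183 N (compression)
  F[3-5] = -1274.1851 N (compression)
  F[4-5] = +2103.1810 N (tension)
  F[4-6] = +3058.7372 N (tension)
  F[5-6] = -6317.1846 N (compression)
  Rx@0 = -6953.3100 N
  Ry@0 = -1072.5513 N
  Ry@6 = +5527.2913 N

-1370.611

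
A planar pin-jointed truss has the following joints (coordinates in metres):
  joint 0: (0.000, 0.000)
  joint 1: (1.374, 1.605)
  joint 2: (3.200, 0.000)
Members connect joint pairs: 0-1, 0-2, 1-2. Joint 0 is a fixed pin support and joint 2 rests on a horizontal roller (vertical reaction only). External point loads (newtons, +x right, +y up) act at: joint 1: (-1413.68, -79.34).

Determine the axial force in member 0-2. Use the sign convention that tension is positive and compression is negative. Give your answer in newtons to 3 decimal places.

-767.924

N=3 nodes, M=3 members, R=3 reactions → 2N=6, M+R=6
member 0 (0-1): L=2.1128, (cx,cy)=(0.6503,0.7597)
member 1 (0-2): L=3.2000, (cx,cy)=(1.0000,0.0000)
member 2 (1-2): L=2.4311, (cx,cy)=(0.7511,-0.6602)
solve A·x = −loads:
  F[0-1] = -992.9769 N (compression)
  F[0-2] = -767.9237 N (compression)
  F[1-2] = +1022.4030 N (tension)
  Rx@0 = +1413.6800 N
  Ry@0 = +754.3223 N
  Ry@2 = -674.9823 N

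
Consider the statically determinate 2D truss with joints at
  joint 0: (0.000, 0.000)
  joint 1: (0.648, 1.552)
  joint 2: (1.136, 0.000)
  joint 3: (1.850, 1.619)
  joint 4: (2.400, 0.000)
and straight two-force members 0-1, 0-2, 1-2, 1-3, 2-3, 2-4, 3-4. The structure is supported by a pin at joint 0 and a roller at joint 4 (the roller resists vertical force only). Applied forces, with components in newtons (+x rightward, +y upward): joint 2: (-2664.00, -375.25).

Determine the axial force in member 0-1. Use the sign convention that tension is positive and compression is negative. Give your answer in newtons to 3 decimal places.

-214.166

N=5 nodes, M=7 members, R=3 reactions → 2N=10, M+R=10
member 0 (0-1): L=1.6818, (cx,cy)=(0.3853,0.9228)
member 1 (0-2): L=1.1360, (cx,cy)=(1.0000,0.0000)
member 2 (1-2): L=1.6269, (cx,cy)=(0.3000,-0.9540)
member 3 (1-3): L=1.2039, (cx,cy)=(0.9985,0.0557)
member 4 (2-3): L=1.7695, (cx,cy)=(0.4035,0.9150)
member 5 (2-4): L=1.2640, (cx,cy)=(1.0000,0.0000)
member 6 (3-4): L=1.7099, (cx,cy)=(0.3217,-0.9469)
solve A·x = −loads:
  F[0-1] = -214.1663 N (compression)
  F[0-2] = -2581.4837 N (compression)
  F[1-2] = +198.8642 N (tension)
  F[1-3] = -142.3872 N (compression)
  F[2-3] = +202.7849 N (tension)
  F[2-4] = +60.3398 N (tension)
  F[3-4] = -187.5877 N (compression)
  Rx@0 = +2664.0000 N
  Ry@0 = +197.6317 N
  Ry@4 = +177.6183 N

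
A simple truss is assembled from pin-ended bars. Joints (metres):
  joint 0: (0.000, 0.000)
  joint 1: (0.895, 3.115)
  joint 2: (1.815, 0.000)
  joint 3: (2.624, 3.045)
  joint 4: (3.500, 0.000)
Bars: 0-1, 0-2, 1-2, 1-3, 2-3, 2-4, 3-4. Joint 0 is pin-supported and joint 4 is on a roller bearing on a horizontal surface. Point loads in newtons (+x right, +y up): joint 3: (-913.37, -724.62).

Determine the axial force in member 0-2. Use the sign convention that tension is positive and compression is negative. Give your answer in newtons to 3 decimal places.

N=5 nodes, M=7 members, R=3 reactions → 2N=10, M+R=10
member 0 (0-1): L=3.2410, (cx,cy)=(0.2761,0.9611)
member 1 (0-2): L=1.8150, (cx,cy)=(1.0000,0.0000)
member 2 (1-2): L=3.2480, (cx,cy)=(0.2832,-0.9590)
member 3 (1-3): L=1.7304, (cx,cy)=(0.9992,-0.0405)
member 4 (2-3): L=3.1506, (cx,cy)=(0.2568,0.9665)
member 5 (2-4): L=1.6850, (cx,cy)=(1.0000,0.0000)
member 6 (3-4): L=3.1685, (cx,cy)=(0.2765,-0.9610)
solve A·x = −loads:
  F[0-1] = -1015.4805 N (compression)
  F[0-2] = -632.9480 N (compression)
  F[1-2] = +1041.9685 N (tension)
  F[1-3] = -576.0307 N (compression)
  F[2-3] = -1033.9631 N (compression)
  F[2-4] = -72.3164 N (compression)
  F[3-4] = +261.5693 N (tension)
  Rx@0 = +913.3700 N
  Ry@0 = +975.9939 N
  Ry@4 = -251.3739 N

-632.948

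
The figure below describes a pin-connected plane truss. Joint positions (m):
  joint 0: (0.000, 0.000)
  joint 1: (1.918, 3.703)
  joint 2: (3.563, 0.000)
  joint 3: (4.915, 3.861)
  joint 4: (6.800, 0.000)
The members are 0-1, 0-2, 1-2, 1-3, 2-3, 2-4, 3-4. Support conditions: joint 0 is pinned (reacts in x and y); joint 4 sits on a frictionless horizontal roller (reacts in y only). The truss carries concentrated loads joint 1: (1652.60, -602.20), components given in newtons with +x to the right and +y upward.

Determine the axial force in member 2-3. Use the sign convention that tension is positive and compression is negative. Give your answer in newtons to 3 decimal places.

N=5 nodes, M=7 members, R=3 reactions → 2N=10, M+R=10
member 0 (0-1): L=4.1702, (cx,cy)=(0.4599,0.8880)
member 1 (0-2): L=3.5630, (cx,cy)=(1.0000,0.0000)
member 2 (1-2): L=4.0519, (cx,cy)=(0.4060,-0.9139)
member 3 (1-3): L=3.0012, (cx,cy)=(0.9986,0.0526)
member 4 (2-3): L=4.0909, (cx,cy)=(0.3305,0.9438)
member 5 (2-4): L=3.2370, (cx,cy)=(1.0000,0.0000)
member 6 (3-4): L=4.2966, (cx,cy)=(0.4387,-0.8986)
solve A·x = −loads:
  F[0-1] = +526.5946 N (tension)
  F[0-2] = +1410.4059 N (tension)
  F[1-2] = -1223.3155 N (compression)
  F[1-3] = -915.0355 N (compression)
  F[2-3] = +1184.5269 N (tension)
  F[2-4] = +522.2899 N (tension)
  F[3-4] = -1190.4811 N (compression)
  Rx@0 = -1652.6000 N
  Ry@0 = -467.5937 N
  Ry@4 = +1069.7937 N

1184.527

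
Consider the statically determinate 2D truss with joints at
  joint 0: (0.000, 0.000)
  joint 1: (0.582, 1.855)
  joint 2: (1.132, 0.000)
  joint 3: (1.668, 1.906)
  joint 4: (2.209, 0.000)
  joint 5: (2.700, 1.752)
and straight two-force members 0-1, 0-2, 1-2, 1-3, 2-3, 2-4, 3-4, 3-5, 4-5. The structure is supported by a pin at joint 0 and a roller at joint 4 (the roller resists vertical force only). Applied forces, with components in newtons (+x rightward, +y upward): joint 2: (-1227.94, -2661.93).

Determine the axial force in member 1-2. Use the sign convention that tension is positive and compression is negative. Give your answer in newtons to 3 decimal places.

1315.410

N=6 nodes, M=9 members, R=3 reactions → 2N=12, M+R=12
member 0 (0-1): L=1.9442, (cx,cy)=(0.2994,0.9541)
member 1 (0-2): L=1.1320, (cx,cy)=(1.0000,0.0000)
member 2 (1-2): L=1.9348, (cx,cy)=(0.2843,-0.9587)
member 3 (1-3): L=1.0872, (cx,cy)=(0.9989,0.0469)
member 4 (2-3): L=1.9799, (cx,cy)=(0.2707,0.9627)
member 5 (2-4): L=1.0770, (cx,cy)=(1.0000,0.0000)
member 6 (3-4): L=1.9813, (cx,cy)=(0.2731,-0.9620)
member 7 (3-5): L=1.0434, (cx,cy)=(0.9890,-0.1476)
member 8 (4-5): L=1.8195, (cx,cy)=(0.2699,0.9629)
solve A·x = −loads:
  F[0-1] = -1360.2044 N (compression)
  F[0-2] = -820.7513 N (compression)
  F[1-2] = +1315.4103 N (tension)
  F[1-3] = -781.9737 N (compression)
  F[2-3] = +1455.1211 N (tension)
  F[2-4] = +387.1878 N (tension)
  F[3-4] = -1417.9890 N (compression)
  F[3-5] = -0.0000 N (compression)
  F[4-5] = +0.0000 N (tension)
  Rx@0 = +1227.9400 N
  Ry@0 = +1297.8264 N
  Ry@4 = +1364.1036 N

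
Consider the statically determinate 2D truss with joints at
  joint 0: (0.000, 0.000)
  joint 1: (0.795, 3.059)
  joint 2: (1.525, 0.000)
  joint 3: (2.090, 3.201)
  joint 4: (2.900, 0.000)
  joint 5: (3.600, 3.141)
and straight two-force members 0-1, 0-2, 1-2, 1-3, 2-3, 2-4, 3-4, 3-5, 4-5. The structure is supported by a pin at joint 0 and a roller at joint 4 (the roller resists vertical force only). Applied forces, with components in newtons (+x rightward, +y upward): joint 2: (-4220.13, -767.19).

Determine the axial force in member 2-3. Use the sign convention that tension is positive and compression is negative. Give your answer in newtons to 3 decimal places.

N=6 nodes, M=9 members, R=3 reactions → 2N=12, M+R=12
member 0 (0-1): L=3.1606, (cx,cy)=(0.2515,0.9678)
member 1 (0-2): L=1.5250, (cx,cy)=(1.0000,0.0000)
member 2 (1-2): L=3.1449, (cx,cy)=(0.2321,-0.9727)
member 3 (1-3): L=1.3028, (cx,cy)=(0.9940,0.1090)
member 4 (2-3): L=3.2505, (cx,cy)=(0.1738,0.9848)
member 5 (2-4): L=1.3750, (cx,cy)=(1.0000,0.0000)
member 6 (3-4): L=3.3019, (cx,cy)=(0.2453,-0.9694)
member 7 (3-5): L=1.5112, (cx,cy)=(0.9992,-0.0397)
member 8 (4-5): L=3.2181, (cx,cy)=(0.2175,0.9761)
solve A·x = −loads:
  F[0-1] = -375.8375 N (compression)
  F[0-2] = -4125.5944 N (compression)
  F[1-2] = +354.0465 N (tension)
  F[1-3] = -177.7768 N (compression)
  F[2-3] = +429.3495 N (tension)
  F[2-4] = +102.0879 N (tension)
  F[3-4] = -416.1522 N (compression)
  F[3-5] = +0.0000 N (tension)
  F[4-5] = -0.0000 N (compression)
  Rx@0 = +4220.1300 N
  Ry@0 = +363.7539 N
  Ry@4 = +403.4361 N

429.349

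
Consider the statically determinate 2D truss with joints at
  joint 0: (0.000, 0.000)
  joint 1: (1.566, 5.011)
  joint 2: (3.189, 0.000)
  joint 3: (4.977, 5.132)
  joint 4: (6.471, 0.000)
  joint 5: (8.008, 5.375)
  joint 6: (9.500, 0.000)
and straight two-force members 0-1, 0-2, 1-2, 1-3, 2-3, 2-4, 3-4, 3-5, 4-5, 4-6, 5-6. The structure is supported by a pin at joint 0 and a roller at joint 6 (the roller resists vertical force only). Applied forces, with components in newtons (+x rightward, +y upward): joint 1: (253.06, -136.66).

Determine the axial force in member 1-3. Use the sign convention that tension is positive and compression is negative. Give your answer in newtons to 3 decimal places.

N=7 nodes, M=11 members, R=3 reactions → 2N=14, M+R=14
member 0 (0-1): L=5.2500, (cx,cy)=(0.2983,0.9545)
member 1 (0-2): L=3.1890, (cx,cy)=(1.0000,0.0000)
member 2 (1-2): L=5.2673, (cx,cy)=(0.3081,-0.9513)
member 3 (1-3): L=3.4131, (cx,cy)=(0.9994,0.0355)
member 4 (2-3): L=5.4346, (cx,cy)=(0.3290,0.9443)
member 5 (2-4): L=3.2820, (cx,cy)=(1.0000,0.0000)
member 6 (3-4): L=5.3450, (cx,cy)=(0.2795,-0.9601)
member 7 (3-5): L=3.0407, (cx,cy)=(0.9968,0.0799)
member 8 (4-5): L=5.5904, (cx,cy)=(0.2749,0.9615)
member 9 (4-6): L=3.0290, (cx,cy)=(1.0000,0.0000)
member 10 (5-6): L=5.5782, (cx,cy)=(0.2675,-0.9636)
solve A·x = −loads:
  F[0-1] = +20.2727 N (tension)
  F[0-2] = +247.0129 N (tension)
  F[1-2] = -171.2319 N (compression)
  F[1-3] = -194.3737 N (compression)
  F[2-3] = +172.5043 N (tension)
  F[2-4] = +137.4966 N (tension)
  F[3-4] = -169.9994 N (compression)
  F[3-5] = -90.2685 N (compression)
  F[4-5] = +169.7659 N (tension)
  F[4-6] = +43.3054 N (tension)
  F[5-6] = -161.9087 N (compression)
  Rx@0 = -253.0600 N
  Ry@0 = -19.3498 N
  Ry@6 = +156.0098 N

-194.374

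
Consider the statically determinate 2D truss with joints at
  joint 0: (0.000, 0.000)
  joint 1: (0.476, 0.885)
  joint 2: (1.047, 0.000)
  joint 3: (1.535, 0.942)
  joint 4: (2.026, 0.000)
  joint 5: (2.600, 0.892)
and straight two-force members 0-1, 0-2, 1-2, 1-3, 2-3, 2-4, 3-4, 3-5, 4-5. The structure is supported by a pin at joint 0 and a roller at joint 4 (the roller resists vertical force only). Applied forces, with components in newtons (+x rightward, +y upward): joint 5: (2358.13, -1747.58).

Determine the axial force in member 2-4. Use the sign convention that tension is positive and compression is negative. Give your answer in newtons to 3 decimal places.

N=6 nodes, M=9 members, R=3 reactions → 2N=12, M+R=12
member 0 (0-1): L=1.0049, (cx,cy)=(0.4737,0.8807)
member 1 (0-2): L=1.0470, (cx,cy)=(1.0000,0.0000)
member 2 (1-2): L=1.0532, (cx,cy)=(0.5421,-0.8403)
member 3 (1-3): L=1.0605, (cx,cy)=(0.9986,0.0537)
member 4 (2-3): L=1.0609, (cx,cy)=(0.4600,0.8879)
member 5 (2-4): L=0.9790, (cx,cy)=(1.0000,0.0000)
member 6 (3-4): L=1.0623, (cx,cy)=(0.4622,-0.8868)
member 7 (3-5): L=1.0662, (cx,cy)=(0.9989,-0.0469)
member 8 (4-5): L=1.0607, (cx,cy)=(0.5411,0.8409)
solve A·x = −loads:
  F[0-1] = +1741.0664 N (tension)
  F[0-2] = +1533.4141 N (tension)
  F[1-2] = -1712.5022 N (compression)
  F[1-3] = +1755.6841 N (tension)
  F[2-3] = +1620.6153 N (tension)
  F[2-4] = -140.4783 N (compression)
  F[3-4] = -1908.1170 N (compression)
  F[3-5] = +3384.2867 N (tension)
  F[4-5] = -1889.4103 N (compression)
  Rx@0 = -2358.1300 N
  Ry@0 = -1533.3479 N
  Ry@4 = +3280.9279 N

-140.478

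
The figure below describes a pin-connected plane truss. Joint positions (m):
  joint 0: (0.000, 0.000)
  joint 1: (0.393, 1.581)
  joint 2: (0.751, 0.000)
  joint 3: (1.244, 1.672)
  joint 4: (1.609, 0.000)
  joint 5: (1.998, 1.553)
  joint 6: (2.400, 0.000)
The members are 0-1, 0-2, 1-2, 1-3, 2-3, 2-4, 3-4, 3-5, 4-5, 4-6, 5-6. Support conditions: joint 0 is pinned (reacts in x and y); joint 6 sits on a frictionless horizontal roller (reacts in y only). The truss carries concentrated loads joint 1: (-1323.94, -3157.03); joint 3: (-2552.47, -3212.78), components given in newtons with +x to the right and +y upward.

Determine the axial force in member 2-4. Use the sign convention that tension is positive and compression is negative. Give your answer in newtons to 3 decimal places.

N=7 nodes, M=11 members, R=3 reactions → 2N=14, M+R=14
member 0 (0-1): L=1.6291, (cx,cy)=(0.2412,0.9705)
member 1 (0-2): L=0.7510, (cx,cy)=(1.0000,0.0000)
member 2 (1-2): L=1.6210, (cx,cy)=(0.2208,-0.9753)
member 3 (1-3): L=0.8559, (cx,cy)=(0.9943,0.1063)
member 4 (2-3): L=1.7432, (cx,cy)=(0.2828,0.9592)
member 5 (2-4): L=0.8580, (cx,cy)=(1.0000,0.0000)
member 6 (3-4): L=1.7114, (cx,cy)=(0.2133,-0.9770)
member 7 (3-5): L=0.7633, (cx,cy)=(0.9878,-0.1559)
member 8 (4-5): L=1.6010, (cx,cy)=(0.2430,0.9700)
member 9 (4-6): L=0.7910, (cx,cy)=(1.0000,0.0000)
member 10 (5-6): L=1.6042, (cx,cy)=(0.2506,-0.9681)
solve A·x = −loads:
  F[0-1] = -7046.0144 N (compression)
  F[0-2] = -2176.6610 N (compression)
  F[1-2] = +3644.6261 N (tension)
  F[1-3] = -1187.4480 N (compression)
  F[2-3] = -3705.9345 N (compression)
  F[2-4] = -323.6465 N (compression)
  F[3-4] = +442.0847 N (tension)
  F[3-5] = +232.1983 N (tension)
  F[4-5] = -445.2564 N (compression)
  F[4-6] = -121.1725 N (compression)
  F[5-6] = +483.5403 N (tension)
  Rx@0 = +3876.4100 N
  Ry@0 = +6837.9216 N
  Ry@6 = -468.1116 N

-323.647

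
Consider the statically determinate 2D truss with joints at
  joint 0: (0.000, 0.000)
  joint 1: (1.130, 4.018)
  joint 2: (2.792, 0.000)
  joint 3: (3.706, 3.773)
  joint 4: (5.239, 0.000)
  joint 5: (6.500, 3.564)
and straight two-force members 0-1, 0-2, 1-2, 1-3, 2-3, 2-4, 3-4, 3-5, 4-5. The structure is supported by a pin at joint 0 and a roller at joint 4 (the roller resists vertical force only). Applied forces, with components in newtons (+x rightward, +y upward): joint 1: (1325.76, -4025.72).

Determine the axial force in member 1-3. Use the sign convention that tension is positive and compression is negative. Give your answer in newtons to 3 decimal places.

N=6 nodes, M=9 members, R=3 reactions → 2N=12, M+R=12
member 0 (0-1): L=4.1739, (cx,cy)=(0.2707,0.9627)
member 1 (0-2): L=2.7920, (cx,cy)=(1.0000,0.0000)
member 2 (1-2): L=4.3482, (cx,cy)=(0.3822,-0.9241)
member 3 (1-3): L=2.5876, (cx,cy)=(0.9955,-0.0947)
member 4 (2-3): L=3.8821, (cx,cy)=(0.2354,0.9719)
member 5 (2-4): L=2.4470, (cx,cy)=(1.0000,0.0000)
member 6 (3-4): L=4.0725, (cx,cy)=(0.3764,-0.9264)
member 7 (3-5): L=2.8018, (cx,cy)=(0.9972,-0.0746)
member 8 (4-5): L=3.7805, (cx,cy)=(0.3336,0.9427)
solve A·x = −loads:
  F[0-1] = -2223.6772 N (compression)
  F[0-2] = +1927.7799 N (tension)
  F[1-2] = -1916.9890 N (compression)
  F[1-3] = -1200.4422 N (compression)
  F[2-3] = +1822.6629 N (tension)
  F[2-4] = +765.9256 N (tension)
  F[3-4] = -2034.7463 N (compression)
  F[3-5] = -0.0000 N (tension)
  F[4-5] = -0.0000 N (tension)
  Rx@0 = -1325.7600 N
  Ry@0 = +2140.6337 N
  Ry@4 = +1885.0863 N

-1200.442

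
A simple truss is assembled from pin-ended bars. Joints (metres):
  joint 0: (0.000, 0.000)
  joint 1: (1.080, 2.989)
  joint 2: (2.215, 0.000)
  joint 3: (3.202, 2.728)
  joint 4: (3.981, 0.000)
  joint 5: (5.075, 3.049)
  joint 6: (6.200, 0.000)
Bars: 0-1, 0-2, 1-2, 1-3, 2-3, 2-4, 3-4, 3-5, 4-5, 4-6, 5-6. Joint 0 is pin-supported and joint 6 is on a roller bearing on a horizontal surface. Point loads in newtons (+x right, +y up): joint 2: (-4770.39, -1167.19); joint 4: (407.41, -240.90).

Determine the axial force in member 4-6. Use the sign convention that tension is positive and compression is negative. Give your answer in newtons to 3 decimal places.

210.931

N=7 nodes, M=11 members, R=3 reactions → 2N=14, M+R=14
member 0 (0-1): L=3.1781, (cx,cy)=(0.3398,0.9405)
member 1 (0-2): L=2.2150, (cx,cy)=(1.0000,0.0000)
member 2 (1-2): L=3.1972, (cx,cy)=(0.3550,-0.9349)
member 3 (1-3): L=2.1380, (cx,cy)=(0.9925,-0.1221)
member 4 (2-3): L=2.9011, (cx,cy)=(0.3402,0.9403)
member 5 (2-4): L=1.7660, (cx,cy)=(1.0000,0.0000)
member 6 (3-4): L=2.8370, (cx,cy)=(0.2746,-0.9616)
member 7 (3-5): L=1.9003, (cx,cy)=(0.9856,0.1689)
member 8 (4-5): L=3.2393, (cx,cy)=(0.3377,0.9412)
member 9 (4-6): L=2.2190, (cx,cy)=(1.0000,0.0000)
member 10 (5-6): L=3.2499, (cx,cy)=(0.3462,-0.9382)
solve A·x = −loads:
  F[0-1] = -889.3461 N (compression)
  F[0-2] = -4060.7604 N (compression)
  F[1-2] = +980.2375 N (tension)
  F[1-3] = -655.0974 N (compression)
  F[2-3] = +266.7069 N (tension)
  F[2-4] = +966.8686 N (tension)
  F[3-4] = -423.0034 N (compression)
  F[3-5] = -449.7730 N (compression)
  F[4-5] = +688.0725 N (tension)
  F[4-6] = +210.9307 N (tension)
  F[5-6] = -609.3418 N (compression)
  Rx@0 = +4362.9800 N
  Ry@0 = +836.4208 N
  Ry@6 = +571.6692 N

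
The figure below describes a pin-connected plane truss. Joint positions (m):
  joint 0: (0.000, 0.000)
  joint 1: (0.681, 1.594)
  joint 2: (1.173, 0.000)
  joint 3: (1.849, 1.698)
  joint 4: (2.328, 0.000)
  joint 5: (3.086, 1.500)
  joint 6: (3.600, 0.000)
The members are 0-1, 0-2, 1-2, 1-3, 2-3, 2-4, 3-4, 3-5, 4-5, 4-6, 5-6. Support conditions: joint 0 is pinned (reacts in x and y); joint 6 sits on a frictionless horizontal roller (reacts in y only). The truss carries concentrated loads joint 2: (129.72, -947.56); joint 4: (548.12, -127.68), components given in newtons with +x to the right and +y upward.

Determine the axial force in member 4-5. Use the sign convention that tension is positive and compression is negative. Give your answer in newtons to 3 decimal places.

383.381

N=7 nodes, M=11 members, R=3 reactions → 2N=14, M+R=14
member 0 (0-1): L=1.7334, (cx,cy)=(0.3929,0.9196)
member 1 (0-2): L=1.1730, (cx,cy)=(1.0000,0.0000)
member 2 (1-2): L=1.6682, (cx,cy)=(0.2949,-0.9555)
member 3 (1-3): L=1.1726, (cx,cy)=(0.9961,0.0887)
member 4 (2-3): L=1.8276, (cx,cy)=(0.3699,0.9291)
member 5 (2-4): L=1.1550, (cx,cy)=(1.0000,0.0000)
member 6 (3-4): L=1.7643, (cx,cy)=(0.2715,-0.9624)
member 7 (3-5): L=1.2527, (cx,cy)=(0.9874,-0.1581)
member 8 (4-5): L=1.6806, (cx,cy)=(0.4510,0.8925)
member 9 (4-6): L=1.2720, (cx,cy)=(1.0000,0.0000)
member 10 (5-6): L=1.5856, (cx,cy)=(0.3242,-0.9460)
solve A·x = −loads:
  F[0-1] = -743.7287 N (compression)
  F[0-2] = +970.0321 N (tension)
  F[1-2] = +670.1193 N (tension)
  F[1-3] = -491.7672 N (compression)
  F[2-3] = +330.7016 N (tension)
  F[2-4] = +915.6291 N (tension)
  F[3-4] = -222.8641 N (compression)
  F[3-5] = -310.9093 N (compression)
  F[4-5] = +383.3806 N (tension)
  F[4-6] = +134.0899 N (tension)
  F[5-6] = -413.6496 N (compression)
  Rx@0 = -677.8400 N
  Ry@0 = +683.9270 N
  Ry@6 = +391.3130 N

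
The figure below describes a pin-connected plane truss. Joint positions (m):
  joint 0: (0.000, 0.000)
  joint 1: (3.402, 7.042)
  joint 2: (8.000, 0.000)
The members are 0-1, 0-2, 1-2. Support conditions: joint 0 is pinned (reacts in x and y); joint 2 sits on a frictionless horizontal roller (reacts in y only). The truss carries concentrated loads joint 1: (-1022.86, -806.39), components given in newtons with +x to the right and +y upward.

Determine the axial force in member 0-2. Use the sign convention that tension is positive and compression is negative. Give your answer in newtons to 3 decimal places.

-363.985

N=3 nodes, M=3 members, R=3 reactions → 2N=6, M+R=6
member 0 (0-1): L=7.8207, (cx,cy)=(0.4350,0.9004)
member 1 (0-2): L=8.0000, (cx,cy)=(1.0000,0.0000)
member 2 (1-2): L=8.4102, (cx,cy)=(0.5467,-0.8373)
solve A·x = −loads:
  F[0-1] = -1514.6586 N (compression)
  F[0-2] = -363.9845 N (compression)
  F[1-2] = +665.7635 N (tension)
  Rx@0 = +1022.8600 N
  Ry@0 = +1363.8452 N
  Ry@2 = -557.4552 N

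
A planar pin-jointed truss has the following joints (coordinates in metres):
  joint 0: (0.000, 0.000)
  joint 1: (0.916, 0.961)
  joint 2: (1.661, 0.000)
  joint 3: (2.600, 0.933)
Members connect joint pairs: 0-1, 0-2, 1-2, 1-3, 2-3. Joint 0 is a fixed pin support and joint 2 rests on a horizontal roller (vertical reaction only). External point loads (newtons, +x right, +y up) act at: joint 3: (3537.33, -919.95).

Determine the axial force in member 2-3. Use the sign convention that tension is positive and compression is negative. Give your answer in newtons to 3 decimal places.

N=4 nodes, M=5 members, R=3 reactions → 2N=8, M+R=8
member 0 (0-1): L=1.3276, (cx,cy)=(0.6900,0.7239)
member 1 (0-2): L=1.6610, (cx,cy)=(1.0000,0.0000)
member 2 (1-2): L=1.2160, (cx,cy)=(0.6127,-0.7903)
member 3 (1-3): L=1.6842, (cx,cy)=(0.9999,-0.0166)
member 4 (2-3): L=1.3237, (cx,cy)=(0.7094,0.7048)
solve A·x = −loads:
  F[0-1] = +3463.4477 N (tension)
  F[0-2] = +1147.7033 N (tension)
  F[1-2] = -3264.4900 N (compression)
  F[1-3] = +4390.3449 N (tension)
  F[2-3] = -1201.6420 N (compression)
  Rx@0 = -3537.3300 N
  Ry@0 = -2507.0210 N
  Ry@2 = +3426.9710 N

-1201.642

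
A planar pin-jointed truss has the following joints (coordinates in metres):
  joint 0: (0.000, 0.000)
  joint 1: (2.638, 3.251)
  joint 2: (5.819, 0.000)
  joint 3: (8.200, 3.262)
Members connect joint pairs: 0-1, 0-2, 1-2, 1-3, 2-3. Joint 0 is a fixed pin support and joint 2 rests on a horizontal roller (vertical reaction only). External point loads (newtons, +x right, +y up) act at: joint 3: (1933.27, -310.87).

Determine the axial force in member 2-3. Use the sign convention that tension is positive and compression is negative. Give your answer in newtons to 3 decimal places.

-390.171

N=4 nodes, M=5 members, R=3 reactions → 2N=8, M+R=8
member 0 (0-1): L=4.1867, (cx,cy)=(0.6301,0.7765)
member 1 (0-2): L=5.8190, (cx,cy)=(1.0000,0.0000)
member 2 (1-2): L=4.5484, (cx,cy)=(0.6994,-0.7148)
member 3 (1-3): L=5.5620, (cx,cy)=(1.0000,0.0020)
member 4 (2-3): L=4.0385, (cx,cy)=(0.5896,0.8077)
solve A·x = −loads:
  F[0-1] = +1559.4641 N (tension)
  F[0-2] = +950.6549 N (tension)
  F[1-2] = -1688.2170 N (compression)
  F[1-3] = +2163.3074 N (tension)
  F[2-3] = -390.1715 N (compression)
  Rx@0 = -1933.2700 N
  Ry@0 = -1210.9483 N
  Ry@2 = +1521.8183 N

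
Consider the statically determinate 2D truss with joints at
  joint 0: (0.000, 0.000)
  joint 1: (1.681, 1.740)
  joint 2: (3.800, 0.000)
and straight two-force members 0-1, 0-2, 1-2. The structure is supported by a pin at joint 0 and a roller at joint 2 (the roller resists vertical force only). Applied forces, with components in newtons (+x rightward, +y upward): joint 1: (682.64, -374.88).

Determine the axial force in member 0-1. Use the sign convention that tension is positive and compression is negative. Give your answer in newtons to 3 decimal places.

143.956

N=3 nodes, M=3 members, R=3 reactions → 2N=6, M+R=6
member 0 (0-1): L=2.4194, (cx,cy)=(0.6948,0.7192)
member 1 (0-2): L=3.8000, (cx,cy)=(1.0000,0.0000)
member 2 (1-2): L=2.7419, (cx,cy)=(0.7728,-0.6346)
solve A·x = −loads:
  F[0-1] = +143.9559 N (tension)
  F[0-2] = +582.6182 N (tension)
  F[1-2] = -753.8716 N (compression)
  Rx@0 = -682.6400 N
  Ry@0 = -103.5323 N
  Ry@2 = +478.4123 N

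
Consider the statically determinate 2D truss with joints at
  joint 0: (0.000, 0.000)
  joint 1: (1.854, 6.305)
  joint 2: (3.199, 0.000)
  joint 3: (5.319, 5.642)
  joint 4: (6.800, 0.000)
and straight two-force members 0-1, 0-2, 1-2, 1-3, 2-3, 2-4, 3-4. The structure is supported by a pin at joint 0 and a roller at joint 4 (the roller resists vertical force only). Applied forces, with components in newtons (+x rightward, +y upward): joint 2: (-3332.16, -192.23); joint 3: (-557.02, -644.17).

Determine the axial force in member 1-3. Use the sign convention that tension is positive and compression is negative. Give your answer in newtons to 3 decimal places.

N=5 nodes, M=7 members, R=3 reactions → 2N=10, M+R=10
member 0 (0-1): L=6.5719, (cx,cy)=(0.2821,0.9594)
member 1 (0-2): L=3.1990, (cx,cy)=(1.0000,0.0000)
member 2 (1-2): L=6.4469, (cx,cy)=(0.2086,-0.9780)
member 3 (1-3): L=3.5279, (cx,cy)=(0.9822,-0.1879)
member 4 (2-3): L=6.0272, (cx,cy)=(0.3517,0.9361)
member 5 (2-4): L=3.6010, (cx,cy)=(1.0000,0.0000)
member 6 (3-4): L=5.8331, (cx,cy)=(0.2539,-0.9672)
solve A·x = −loads:
  F[0-1] = -734.0725 N (compression)
  F[0-2] = -3682.0918 N (compression)
  F[1-2] = +792.9862 N (tension)
  F[1-3] = -379.2859 N (compression)
  F[2-3] = -623.1260 N (compression)
  F[2-4] = +34.6871 N (tension)
  F[3-4] = -136.6205 N (compression)
  Rx@0 = +3889.1800 N
  Ry@0 = +704.2563 N
  Ry@4 = +132.1437 N

-379.286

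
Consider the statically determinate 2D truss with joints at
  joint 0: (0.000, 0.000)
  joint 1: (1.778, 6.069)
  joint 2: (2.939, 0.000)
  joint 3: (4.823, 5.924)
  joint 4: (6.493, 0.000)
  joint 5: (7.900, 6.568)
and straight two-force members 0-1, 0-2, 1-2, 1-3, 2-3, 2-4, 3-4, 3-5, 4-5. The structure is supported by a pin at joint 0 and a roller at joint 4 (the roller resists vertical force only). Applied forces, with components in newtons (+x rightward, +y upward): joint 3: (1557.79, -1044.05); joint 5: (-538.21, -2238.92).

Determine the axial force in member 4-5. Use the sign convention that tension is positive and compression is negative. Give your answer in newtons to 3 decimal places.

-2276.587

N=6 nodes, M=9 members, R=3 reactions → 2N=12, M+R=12
member 0 (0-1): L=6.3241, (cx,cy)=(0.2811,0.9597)
member 1 (0-2): L=2.9390, (cx,cy)=(1.0000,0.0000)
member 2 (1-2): L=6.1791, (cx,cy)=(0.1879,-0.9822)
member 3 (1-3): L=3.0485, (cx,cy)=(0.9989,-0.0476)
member 4 (2-3): L=6.2164, (cx,cy)=(0.3031,0.9530)
member 5 (2-4): L=3.5540, (cx,cy)=(1.0000,0.0000)
member 6 (3-4): L=6.1549, (cx,cy)=(0.2713,-0.9625)
member 7 (3-5): L=3.1437, (cx,cy)=(0.9788,0.2049)
member 8 (4-5): L=6.7170, (cx,cy)=(0.2095,0.9778)
solve A·x = −loads:
  F[0-1] = +1139.4423 N (tension)
  F[0-2] = +699.2287 N (tension)
  F[1-2] = -1139.2203 N (compression)
  F[1-3] = +535.0082 N (tension)
  F[2-3] = +1174.1529 N (tension)
  F[2-4] = +129.3258 N (tension)
  F[3-4] = -2234.1817 N (compression)
  F[3-5] = -62.6666 N (compression)
  F[4-5] = -2276.5873 N (compression)
  Rx@0 = -1019.5800 N
  Ry@0 = -1093.4825 N
  Ry@4 = +4376.4525 N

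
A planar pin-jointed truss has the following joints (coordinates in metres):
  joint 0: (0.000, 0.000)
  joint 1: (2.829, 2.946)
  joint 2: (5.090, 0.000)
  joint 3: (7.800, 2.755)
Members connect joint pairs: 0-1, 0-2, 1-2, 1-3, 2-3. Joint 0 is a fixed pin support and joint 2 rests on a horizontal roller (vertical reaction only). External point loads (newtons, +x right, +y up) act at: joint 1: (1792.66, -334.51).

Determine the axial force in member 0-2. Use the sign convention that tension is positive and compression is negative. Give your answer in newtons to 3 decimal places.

N=4 nodes, M=5 members, R=3 reactions → 2N=8, M+R=8
member 0 (0-1): L=4.0844, (cx,cy)=(0.6926,0.7213)
member 1 (0-2): L=5.0900, (cx,cy)=(1.0000,0.0000)
member 2 (1-2): L=3.7136, (cx,cy)=(0.6088,-0.7933)
member 3 (1-3): L=4.9747, (cx,cy)=(0.9993,-0.0384)
member 4 (2-3): L=3.8645, (cx,cy)=(0.7013,0.7129)
solve A·x = −loads:
  F[0-1] = +1232.4795 N (tension)
  F[0-2] = +938.9968 N (tension)
  F[1-2] = -1542.2758 N (compression)
  F[1-3] = -0.0000 N (compression)
  F[2-3] = +0.0000 N (tension)
  Rx@0 = -1792.6600 N
  Ry@0 = -888.9684 N
  Ry@2 = +1223.4784 N

938.997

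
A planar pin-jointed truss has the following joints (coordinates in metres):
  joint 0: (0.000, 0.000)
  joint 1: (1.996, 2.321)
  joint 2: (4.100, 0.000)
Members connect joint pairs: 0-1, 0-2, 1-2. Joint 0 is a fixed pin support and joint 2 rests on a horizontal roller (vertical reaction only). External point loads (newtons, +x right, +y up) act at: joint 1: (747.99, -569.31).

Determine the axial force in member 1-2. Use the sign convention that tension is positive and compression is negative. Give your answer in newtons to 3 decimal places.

N=3 nodes, M=3 members, R=3 reactions → 2N=6, M+R=6
member 0 (0-1): L=3.0612, (cx,cy)=(0.6520,0.7582)
member 1 (0-2): L=4.1000, (cx,cy)=(1.0000,0.0000)
member 2 (1-2): L=3.1327, (cx,cy)=(0.6716,-0.7409)
solve A·x = −loads:
  F[0-1] = +173.1508 N (tension)
  F[0-2] = +635.0908 N (tension)
  F[1-2] = -945.6054 N (compression)
  Rx@0 = -747.9900 N
  Ry@0 = -131.2821 N
  Ry@2 = +700.5921 N

-945.605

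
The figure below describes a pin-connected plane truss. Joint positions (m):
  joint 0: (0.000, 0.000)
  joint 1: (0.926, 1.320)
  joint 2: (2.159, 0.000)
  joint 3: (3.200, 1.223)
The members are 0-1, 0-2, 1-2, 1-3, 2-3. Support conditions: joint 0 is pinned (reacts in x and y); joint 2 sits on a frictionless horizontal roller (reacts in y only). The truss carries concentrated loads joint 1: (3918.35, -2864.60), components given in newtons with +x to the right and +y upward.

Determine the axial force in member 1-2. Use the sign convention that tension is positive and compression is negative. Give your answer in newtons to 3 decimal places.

N=4 nodes, M=5 members, R=3 reactions → 2N=8, M+R=8
member 0 (0-1): L=1.6124, (cx,cy)=(0.5743,0.8186)
member 1 (0-2): L=2.1590, (cx,cy)=(1.0000,0.0000)
member 2 (1-2): L=1.8063, (cx,cy)=(0.6826,-0.7308)
member 3 (1-3): L=2.2761, (cx,cy)=(0.9991,-0.0426)
member 4 (2-3): L=1.6061, (cx,cy)=(0.6482,0.7615)
solve A·x = −loads:
  F[0-1] = +927.9801 N (tension)
  F[0-2] = +3385.4161 N (tension)
  F[1-2] = -4959.4877 N (compression)
  F[1-3] = -0.0000 N (tension)
  F[2-3] = +0.0000 N (tension)
  Rx@0 = -3918.3500 N
  Ry@0 = -759.6898 N
  Ry@2 = +3624.2898 N

-4959.488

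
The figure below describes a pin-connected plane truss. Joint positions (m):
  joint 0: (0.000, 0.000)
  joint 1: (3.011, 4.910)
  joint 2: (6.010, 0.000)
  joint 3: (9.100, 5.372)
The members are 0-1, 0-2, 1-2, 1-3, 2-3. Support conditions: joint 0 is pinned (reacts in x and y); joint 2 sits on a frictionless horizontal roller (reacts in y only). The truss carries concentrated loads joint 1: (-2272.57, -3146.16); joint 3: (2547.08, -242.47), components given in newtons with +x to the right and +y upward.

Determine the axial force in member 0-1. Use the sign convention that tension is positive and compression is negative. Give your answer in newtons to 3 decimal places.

N=4 nodes, M=5 members, R=3 reactions → 2N=8, M+R=8
member 0 (0-1): L=5.7597, (cx,cy)=(0.5228,0.8525)
member 1 (0-2): L=6.0100, (cx,cy)=(1.0000,0.0000)
member 2 (1-2): L=5.7534, (cx,cy)=(0.5213,-0.8534)
member 3 (1-3): L=6.1065, (cx,cy)=(0.9971,0.0757)
member 4 (2-3): L=6.1973, (cx,cy)=(0.4986,0.8668)
solve A·x = −loads:
  F[0-1] = -1202.6280 N (compression)
  F[0-2] = +903.2075 N (tension)
  F[1-2] = -2235.5323 N (compression)
  F[1-3] = +2817.2252 N (tension)
  F[2-3] = -525.6085 N (compression)
  Rx@0 = -274.5100 N
  Ry@0 = +1025.2091 N
  Ry@2 = +2363.4209 N

-1202.628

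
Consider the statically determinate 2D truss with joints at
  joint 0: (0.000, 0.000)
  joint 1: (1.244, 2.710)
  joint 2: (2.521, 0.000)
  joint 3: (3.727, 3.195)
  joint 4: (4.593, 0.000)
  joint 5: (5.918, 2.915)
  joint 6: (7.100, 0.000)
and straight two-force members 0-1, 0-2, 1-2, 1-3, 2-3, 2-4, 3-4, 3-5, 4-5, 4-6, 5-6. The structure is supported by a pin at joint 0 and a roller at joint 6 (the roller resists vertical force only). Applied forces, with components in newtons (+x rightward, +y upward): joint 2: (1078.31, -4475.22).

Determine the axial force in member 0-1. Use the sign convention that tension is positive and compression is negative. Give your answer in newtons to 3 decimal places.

N=7 nodes, M=11 members, R=3 reactions → 2N=14, M+R=14
member 0 (0-1): L=2.9819, (cx,cy)=(0.4172,0.9088)
member 1 (0-2): L=2.5210, (cx,cy)=(1.0000,0.0000)
member 2 (1-2): L=2.9958, (cx,cy)=(0.4263,-0.9046)
member 3 (1-3): L=2.5299, (cx,cy)=(0.9815,0.1917)
member 4 (2-3): L=3.4150, (cx,cy)=(0.3531,0.9356)
member 5 (2-4): L=2.0720, (cx,cy)=(1.0000,0.0000)
member 6 (3-4): L=3.3103, (cx,cy)=(0.2616,-0.9652)
member 7 (3-5): L=2.2088, (cx,cy)=(0.9919,-0.1268)
member 8 (4-5): L=3.2020, (cx,cy)=(0.4138,0.9104)
member 9 (4-6): L=2.5070, (cx,cy)=(1.0000,0.0000)
member 10 (5-6): L=3.1455, (cx,cy)=(0.3758,-0.9267)
solve A·x = −loads:
  F[0-1] = -3175.7641 N (compression)
  F[0-2] = +2403.1938 N (tension)
  F[1-2] = +2659.7022 N (tension)
  F[1-3] = -2505.0797 N (compression)
  F[2-3] = +2211.7619 N (tension)
  F[2-4] = +1677.5457 N (tension)
  F[3-4] = -1475.3399 N (compression)
  F[3-5] = -1302.0877 N (compression)
  F[4-5] = +1564.1609 N (tension)
  F[4-6] = +644.3292 N (tension)
  F[5-6] = -1714.6834 N (compression)
  Rx@0 = -1078.3100 N
  Ry@0 = +2886.2017 N
  Ry@6 = +1589.0183 N

-3175.764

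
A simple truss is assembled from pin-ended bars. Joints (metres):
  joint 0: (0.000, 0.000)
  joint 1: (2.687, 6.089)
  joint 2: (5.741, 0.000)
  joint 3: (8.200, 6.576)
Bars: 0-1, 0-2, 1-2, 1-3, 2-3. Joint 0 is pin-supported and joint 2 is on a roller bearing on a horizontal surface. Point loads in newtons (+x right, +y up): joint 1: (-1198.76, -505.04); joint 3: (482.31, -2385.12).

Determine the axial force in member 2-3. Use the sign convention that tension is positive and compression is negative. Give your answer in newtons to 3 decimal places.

N=4 nodes, M=5 members, R=3 reactions → 2N=8, M+R=8
member 0 (0-1): L=6.6555, (cx,cy)=(0.4037,0.9149)
member 1 (0-2): L=5.7410, (cx,cy)=(1.0000,0.0000)
member 2 (1-2): L=6.8120, (cx,cy)=(0.4483,-0.8939)
member 3 (1-3): L=5.5345, (cx,cy)=(0.9961,0.0880)
member 4 (2-3): L=7.0207, (cx,cy)=(0.3502,0.9367)
solve A·x = −loads:
  F[0-1] = +37.1338 N (tension)
  F[0-2] = -731.4419 N (compression)
  F[1-2] = -462.5676 N (compression)
  F[1-3] = +1426.6683 N (tension)
  F[2-3] = -2680.4470 N (compression)
  Rx@0 = +716.4500 N
  Ry@0 = -33.9730 N
  Ry@2 = +2924.1330 N

-2680.447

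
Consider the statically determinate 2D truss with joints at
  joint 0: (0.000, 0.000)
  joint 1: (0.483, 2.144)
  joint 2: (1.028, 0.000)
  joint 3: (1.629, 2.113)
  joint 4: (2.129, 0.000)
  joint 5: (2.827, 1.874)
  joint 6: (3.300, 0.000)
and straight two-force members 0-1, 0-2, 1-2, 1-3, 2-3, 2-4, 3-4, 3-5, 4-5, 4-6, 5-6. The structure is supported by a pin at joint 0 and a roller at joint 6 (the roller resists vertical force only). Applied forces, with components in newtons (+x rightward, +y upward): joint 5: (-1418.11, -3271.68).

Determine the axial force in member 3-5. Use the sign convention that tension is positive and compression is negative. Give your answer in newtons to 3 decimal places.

-1374.071

N=7 nodes, M=11 members, R=3 reactions → 2N=14, M+R=14
member 0 (0-1): L=2.1977, (cx,cy)=(0.2198,0.9756)
member 1 (0-2): L=1.0280, (cx,cy)=(1.0000,0.0000)
member 2 (1-2): L=2.2122, (cx,cy)=(0.2464,-0.9692)
member 3 (1-3): L=1.1464, (cx,cy)=(0.9996,-0.0270)
member 4 (2-3): L=2.1968, (cx,cy)=(0.2736,0.9618)
member 5 (2-4): L=1.1010, (cx,cy)=(1.0000,0.0000)
member 6 (3-4): L=2.1714, (cx,cy)=(0.2303,-0.9731)
member 7 (3-5): L=1.2216, (cx,cy)=(0.9807,-0.1956)
member 8 (4-5): L=1.9998, (cx,cy)=(0.3490,0.9371)
member 9 (4-6): L=1.1710, (cx,cy)=(1.0000,0.0000)
member 10 (5-6): L=1.9328, (cx,cy)=(0.2447,-0.9696)
solve A·x = −loads:
  F[0-1] = -1306.1901 N (compression)
  F[0-2] = -1131.0459 N (compression)
  F[1-2] = +1331.9509 N (tension)
  F[1-3] = -615.4323 N (compression)
  F[2-3] = -1342.0987 N (compression)
  F[2-4] = -435.7333 N (compression)
  F[3-4] = +1585.6972 N (tension)
  F[3-5] = -1374.0712 N (compression)
  F[4-5] = -1646.6451 N (compression)
  F[4-6] = +504.1525 N (tension)
  F[5-6] = -2060.0667 N (compression)
  Rx@0 = +1418.1100 N
  Ry@0 = +1274.2554 N
  Ry@6 = +1997.4246 N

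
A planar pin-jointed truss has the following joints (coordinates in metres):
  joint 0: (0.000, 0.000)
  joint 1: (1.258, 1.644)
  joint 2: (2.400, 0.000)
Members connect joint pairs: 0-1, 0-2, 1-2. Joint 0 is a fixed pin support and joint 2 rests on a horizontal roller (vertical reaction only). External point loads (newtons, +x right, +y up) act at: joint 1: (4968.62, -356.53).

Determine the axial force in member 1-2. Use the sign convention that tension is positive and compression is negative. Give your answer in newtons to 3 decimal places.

-4371.632

N=3 nodes, M=3 members, R=3 reactions → 2N=6, M+R=6
member 0 (0-1): L=2.0701, (cx,cy)=(0.6077,0.7942)
member 1 (0-2): L=2.4000, (cx,cy)=(1.0000,0.0000)
member 2 (1-2): L=2.0017, (cx,cy)=(0.5705,-0.8213)
solve A·x = −loads:
  F[0-1] = +4072.0158 N (tension)
  F[0-2] = +2494.0515 N (tension)
  F[1-2] = -4371.6316 N (compression)
  Rx@0 = -4968.6200 N
  Ry@0 = -3233.8558 N
  Ry@2 = +3590.3858 N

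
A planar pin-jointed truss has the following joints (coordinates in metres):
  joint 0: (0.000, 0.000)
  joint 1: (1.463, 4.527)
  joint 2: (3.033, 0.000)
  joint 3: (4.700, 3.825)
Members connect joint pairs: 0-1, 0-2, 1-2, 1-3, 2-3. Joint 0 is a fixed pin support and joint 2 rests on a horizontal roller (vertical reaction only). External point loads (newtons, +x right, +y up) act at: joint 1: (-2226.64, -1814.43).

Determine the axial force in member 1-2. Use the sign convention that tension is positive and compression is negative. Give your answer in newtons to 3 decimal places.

2591.284

N=4 nodes, M=5 members, R=3 reactions → 2N=8, M+R=8
member 0 (0-1): L=4.7575, (cx,cy)=(0.3075,0.9515)
member 1 (0-2): L=3.0330, (cx,cy)=(1.0000,0.0000)
member 2 (1-2): L=4.7915, (cx,cy)=(0.3277,-0.9448)
member 3 (1-3): L=3.3122, (cx,cy)=(0.9773,-0.2119)
member 4 (2-3): L=4.1725, (cx,cy)=(0.3995,0.9167)
solve A·x = −loads:
  F[0-1] = -4479.7318 N (compression)
  F[0-2] = -849.0666 N (compression)
  F[1-2] = +2591.2844 N (tension)
  F[1-3] = +0.0000 N (tension)
  F[2-3] = -0.0000 N (compression)
  Rx@0 = +2226.6400 N
  Ry@0 = +4262.6622 N
  Ry@2 = -2448.2322 N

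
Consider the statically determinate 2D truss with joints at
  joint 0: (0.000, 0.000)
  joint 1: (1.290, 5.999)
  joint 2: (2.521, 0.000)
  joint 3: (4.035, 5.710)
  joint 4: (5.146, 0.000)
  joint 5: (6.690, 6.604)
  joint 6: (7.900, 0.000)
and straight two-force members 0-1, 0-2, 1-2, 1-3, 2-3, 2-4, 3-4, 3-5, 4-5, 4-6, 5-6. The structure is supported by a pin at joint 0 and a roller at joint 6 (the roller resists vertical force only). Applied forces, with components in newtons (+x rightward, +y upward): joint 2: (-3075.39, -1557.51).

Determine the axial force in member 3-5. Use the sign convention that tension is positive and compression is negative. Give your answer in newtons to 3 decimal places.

-237.392

N=7 nodes, M=11 members, R=3 reactions → 2N=14, M+R=14
member 0 (0-1): L=6.1361, (cx,cy)=(0.2102,0.9777)
member 1 (0-2): L=2.5210, (cx,cy)=(1.0000,0.0000)
member 2 (1-2): L=6.1240, (cx,cy)=(0.2010,-0.9796)
member 3 (1-3): L=2.7602, (cx,cy)=(0.9945,-0.1047)
member 4 (2-3): L=5.9073, (cx,cy)=(0.2563,0.9666)
member 5 (2-4): L=2.6250, (cx,cy)=(1.0000,0.0000)
member 6 (3-4): L=5.8171, (cx,cy)=(0.1910,-0.9816)
member 7 (3-5): L=2.8015, (cx,cy)=(0.9477,0.3191)
member 8 (4-5): L=6.7821, (cx,cy)=(0.2277,0.9737)
member 9 (4-6): L=2.7540, (cx,cy)=(1.0000,0.0000)
member 10 (5-6): L=6.7139, (cx,cy)=(0.1802,-0.9836)
solve A·x = −loads:
  F[0-1] = -1084.7285 N (compression)
  F[0-2] = -2847.3473 N (compression)
  F[1-2] = +1131.5388 N (tension)
  F[1-3] = -458.0135 N (compression)
  F[2-3] = +464.5849 N (tension)
  F[2-4] = +336.4263 N (tension)
  F[3-4] = -583.5205 N (compression)
  F[3-5] = -237.3922 N (compression)
  F[4-5] = +588.2253 N (tension)
  F[4-6] = +91.0657 N (tension)
  F[5-6] = -505.2969 N (compression)
  Rx@0 = +3075.3900 N
  Ry@0 = +1060.4869 N
  Ry@6 = +497.0231 N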